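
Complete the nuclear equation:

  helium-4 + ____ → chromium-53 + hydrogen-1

Conserve mass number: 4 + A = 53 + 1, so A = 50.
Conserve atomic number: 2 + Z = 24 + 1, so Z = 23.
Z = 23 is vanadium, so the species is vanadium-50.

V-50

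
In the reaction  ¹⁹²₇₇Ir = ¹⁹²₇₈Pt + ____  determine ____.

Conserve mass number: 192 = 192 + A, so A = 0.
Conserve atomic number: 77 = 78 + Z, so Z = -1.
A = 0 and Z = -1 is ⁰₋₁e — a beta-minus particle.

beta-minus particle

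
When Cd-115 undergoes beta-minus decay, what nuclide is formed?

In-115

Beta-minus decay: mass number changes by +0, atomic number by +1.
A: 115 = 115; Z: 48 + 1 = 49.
Z = 49 is indium, so the daughter is In-115.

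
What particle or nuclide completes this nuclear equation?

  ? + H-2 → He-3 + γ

proton

Conserve mass number: A + 2 = 3 + 0, so A = 1.
Conserve atomic number: Z + 1 = 2 + 0, so Z = 1.
A = 1 and Z = 1 is H-1 — a proton.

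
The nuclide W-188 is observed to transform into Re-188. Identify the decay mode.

beta-minus decay

ΔA = 188 − 188 = 0; ΔZ = 75 − 74 = +1.
A is unchanged and Z rises by 1 — a neutron has become a proton (β⁻ decay).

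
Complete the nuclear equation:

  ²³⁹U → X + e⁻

Np-239

Conserve mass number: 239 = A + 0, so A = 239.
Conserve atomic number: 92 = Z − 1, so Z = 93.
Z = 93 is neptunium, so the species is ²³⁹Np.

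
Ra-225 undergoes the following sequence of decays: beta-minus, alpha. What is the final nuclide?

Start: (A, Z) = (225, 88).
After β⁻: (225, 89).
After α: (221, 87).
Z = 87 is francium.

Fr-221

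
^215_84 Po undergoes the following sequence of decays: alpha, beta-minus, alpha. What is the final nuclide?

Tl-207

Start: (A, Z) = (215, 84).
After α: (211, 82).
After β⁻: (211, 83).
After α: (207, 81).
Z = 81 is thallium.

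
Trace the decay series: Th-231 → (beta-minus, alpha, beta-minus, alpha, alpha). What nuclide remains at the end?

Rn-219

Start: (A, Z) = (231, 90).
After β⁻: (231, 91).
After α: (227, 89).
After β⁻: (227, 90).
After α: (223, 88).
After α: (219, 86).
Z = 86 is radon.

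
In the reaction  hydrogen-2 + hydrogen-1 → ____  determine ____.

Conserve mass number: 2 + 1 = A, so A = 3.
Conserve atomic number: 1 + 1 = Z, so Z = 2.
Z = 2 is helium, so the species is helium-3.

He-3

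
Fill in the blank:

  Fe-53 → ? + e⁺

Conserve mass number: 53 = A + 0, so A = 53.
Conserve atomic number: 26 = Z + 1, so Z = 25.
Z = 25 is manganese, so the species is Mn-53.

Mn-53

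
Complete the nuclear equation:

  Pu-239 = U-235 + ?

alpha particle

Conserve mass number: 239 = 235 + A, so A = 4.
Conserve atomic number: 94 = 92 + Z, so Z = 2.
A = 4 and Z = 2 is He-4 — an alpha particle.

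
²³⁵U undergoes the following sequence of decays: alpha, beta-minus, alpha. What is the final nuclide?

Start: (A, Z) = (235, 92).
After α: (231, 90).
After β⁻: (231, 91).
After α: (227, 89).
Z = 89 is actinium.

Ac-227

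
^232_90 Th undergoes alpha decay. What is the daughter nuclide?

Ra-228

Alpha decay: mass number changes by -4, atomic number by -2.
A: 232 − 4 = 228; Z: 90 − 2 = 88.
Z = 88 is radium, so the daughter is ^228_88 Ra.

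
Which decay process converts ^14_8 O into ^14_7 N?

beta-plus decay or electron capture

ΔA = 14 − 14 = 0; ΔZ = 7 − 8 = -1.
A is unchanged and Z drops by 1 — a proton has become a neutron (β⁺ emission or electron capture).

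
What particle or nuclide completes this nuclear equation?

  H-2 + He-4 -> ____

Li-6

Conserve mass number: 2 + 4 = A, so A = 6.
Conserve atomic number: 1 + 2 = Z, so Z = 3.
Z = 3 is lithium, so the species is Li-6.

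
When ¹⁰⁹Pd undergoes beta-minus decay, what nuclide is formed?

Beta-minus decay: mass number changes by +0, atomic number by +1.
A: 109 = 109; Z: 46 + 1 = 47.
Z = 47 is silver, so the daughter is ¹⁰⁹Ag.

Ag-109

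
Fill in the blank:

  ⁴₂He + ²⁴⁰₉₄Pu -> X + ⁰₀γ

Cm-244

Conserve mass number: 4 + 240 = A + 0, so A = 244.
Conserve atomic number: 2 + 94 = Z + 0, so Z = 96.
Z = 96 is curium, so the species is ²⁴⁴₉₆Cm.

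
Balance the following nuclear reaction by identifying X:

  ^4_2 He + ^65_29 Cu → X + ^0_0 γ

Conserve mass number: 4 + 65 = A + 0, so A = 69.
Conserve atomic number: 2 + 29 = Z + 0, so Z = 31.
Z = 31 is gallium, so the species is ^69_31 Ga.

Ga-69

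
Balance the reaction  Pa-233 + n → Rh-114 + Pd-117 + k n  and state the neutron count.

3

Conserve mass number: 234 = 114 + 117 + k, so k = 234 − 231 = 3.
Check atomic number: 91 = 45 + 46 + 0 = 91. ✓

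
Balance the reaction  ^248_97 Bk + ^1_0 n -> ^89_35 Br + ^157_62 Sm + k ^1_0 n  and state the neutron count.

Conserve mass number: 249 = 89 + 157 + k, so k = 249 − 246 = 3.
Check atomic number: 97 = 35 + 62 + 0 = 97. ✓

3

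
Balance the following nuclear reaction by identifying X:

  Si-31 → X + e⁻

Conserve mass number: 31 = A + 0, so A = 31.
Conserve atomic number: 14 = Z − 1, so Z = 15.
Z = 15 is phosphorus, so the species is P-31.

P-31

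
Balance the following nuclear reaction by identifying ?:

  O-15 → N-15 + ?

positron

Conserve mass number: 15 = 15 + A, so A = 0.
Conserve atomic number: 8 = 7 + Z, so Z = 1.
A = 0 and Z = 1 is e⁺ — a positron.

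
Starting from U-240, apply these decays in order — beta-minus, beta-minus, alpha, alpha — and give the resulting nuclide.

Th-232

Start: (A, Z) = (240, 92).
After β⁻: (240, 93).
After β⁻: (240, 94).
After α: (236, 92).
After α: (232, 90).
Z = 90 is thorium.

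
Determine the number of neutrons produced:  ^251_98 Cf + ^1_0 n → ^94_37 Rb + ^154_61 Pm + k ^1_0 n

4

Conserve mass number: 252 = 94 + 154 + k, so k = 252 − 248 = 4.
Check atomic number: 98 = 37 + 61 + 0 = 98. ✓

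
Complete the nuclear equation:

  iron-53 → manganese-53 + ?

Conserve mass number: 53 = 53 + A, so A = 0.
Conserve atomic number: 26 = 25 + Z, so Z = 1.
A = 0 and Z = 1 is e⁺ — a positron.

positron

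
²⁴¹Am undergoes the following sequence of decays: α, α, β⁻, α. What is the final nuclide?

Start: (A, Z) = (241, 95).
After α: (237, 93).
After α: (233, 91).
After β⁻: (233, 92).
After α: (229, 90).
Z = 90 is thorium.

Th-229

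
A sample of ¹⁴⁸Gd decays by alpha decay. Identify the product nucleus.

Sm-144

Alpha decay: mass number changes by -4, atomic number by -2.
A: 148 − 4 = 144; Z: 64 − 2 = 62.
Z = 62 is samarium, so the daughter is ¹⁴⁴Sm.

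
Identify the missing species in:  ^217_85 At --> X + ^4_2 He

Conserve mass number: 217 = A + 4, so A = 213.
Conserve atomic number: 85 = Z + 2, so Z = 83.
Z = 83 is bismuth, so the species is ^213_83 Bi.

Bi-213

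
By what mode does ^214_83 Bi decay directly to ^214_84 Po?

ΔA = 214 − 214 = 0; ΔZ = 84 − 83 = +1.
A is unchanged and Z rises by 1 — a neutron has become a proton (β⁻ decay).

beta-minus decay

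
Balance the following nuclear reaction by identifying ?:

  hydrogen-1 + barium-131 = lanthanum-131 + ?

neutron

Conserve mass number: 1 + 131 = 131 + A, so A = 1.
Conserve atomic number: 1 + 56 = 57 + Z, so Z = 0.
A = 1 and Z = 0 is neutron — a neutron.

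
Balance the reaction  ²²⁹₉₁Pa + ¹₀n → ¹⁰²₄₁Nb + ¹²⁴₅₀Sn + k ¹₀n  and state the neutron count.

Conserve mass number: 230 = 102 + 124 + k, so k = 230 − 226 = 4.
Check atomic number: 91 = 41 + 50 + 0 = 91. ✓

4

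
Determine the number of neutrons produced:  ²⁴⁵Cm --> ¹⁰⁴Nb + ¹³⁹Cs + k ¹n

Conserve mass number: 245 = 104 + 139 + k, so k = 245 − 243 = 2.
Check atomic number: 96 = 41 + 55 + 0 = 96. ✓

2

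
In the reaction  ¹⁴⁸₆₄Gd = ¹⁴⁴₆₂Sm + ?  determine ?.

alpha particle

Conserve mass number: 148 = 144 + A, so A = 4.
Conserve atomic number: 64 = 62 + Z, so Z = 2.
A = 4 and Z = 2 is ⁴₂He — an alpha particle.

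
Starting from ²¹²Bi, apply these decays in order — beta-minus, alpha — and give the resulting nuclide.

Pb-208

Start: (A, Z) = (212, 83).
After β⁻: (212, 84).
After α: (208, 82).
Z = 82 is lead.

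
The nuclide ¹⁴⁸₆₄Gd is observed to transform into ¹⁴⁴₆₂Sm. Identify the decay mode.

alpha decay

ΔA = 144 − 148 = -4; ΔZ = 62 − 64 = -2.
A drops by 4 and Z drops by 2 — the signature of alpha emission.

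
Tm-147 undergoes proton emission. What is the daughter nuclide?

Er-146

Proton emission: mass number changes by -1, atomic number by -1.
A: 147 − 1 = 146; Z: 69 − 1 = 68.
Z = 68 is erbium, so the daughter is Er-146.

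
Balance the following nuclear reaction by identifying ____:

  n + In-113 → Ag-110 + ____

Conserve mass number: 1 + 113 = 110 + A, so A = 4.
Conserve atomic number: 0 + 49 = 47 + Z, so Z = 2.
A = 4 and Z = 2 is He-4 — an alpha particle.

alpha particle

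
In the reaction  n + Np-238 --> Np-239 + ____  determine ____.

gamma ray

Conserve mass number: 1 + 238 = 239 + A, so A = 0.
Conserve atomic number: 0 + 93 = 93 + Z, so Z = 0.
A = 0 and Z = 0 is γ — a gamma ray.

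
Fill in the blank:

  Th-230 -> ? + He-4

Ra-226

Conserve mass number: 230 = A + 4, so A = 226.
Conserve atomic number: 90 = Z + 2, so Z = 88.
Z = 88 is radium, so the species is Ra-226.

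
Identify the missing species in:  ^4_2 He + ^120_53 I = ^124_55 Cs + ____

gamma ray

Conserve mass number: 4 + 120 = 124 + A, so A = 0.
Conserve atomic number: 2 + 53 = 55 + Z, so Z = 0.
A = 0 and Z = 0 is ^0_0 γ — a gamma ray.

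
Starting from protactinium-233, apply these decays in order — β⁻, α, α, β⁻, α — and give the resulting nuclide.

Fr-221

Start: (A, Z) = (233, 91).
After β⁻: (233, 92).
After α: (229, 90).
After α: (225, 88).
After β⁻: (225, 89).
After α: (221, 87).
Z = 87 is francium.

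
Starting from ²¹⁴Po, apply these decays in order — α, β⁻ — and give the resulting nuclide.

Start: (A, Z) = (214, 84).
After α: (210, 82).
After β⁻: (210, 83).
Z = 83 is bismuth.

Bi-210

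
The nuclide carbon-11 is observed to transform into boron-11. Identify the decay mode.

beta-plus decay or electron capture

ΔA = 11 − 11 = 0; ΔZ = 5 − 6 = -1.
A is unchanged and Z drops by 1 — a proton has become a neutron (β⁺ emission or electron capture).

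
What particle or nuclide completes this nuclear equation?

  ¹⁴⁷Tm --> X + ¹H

Er-146

Conserve mass number: 147 = A + 1, so A = 146.
Conserve atomic number: 69 = Z + 1, so Z = 68.
Z = 68 is erbium, so the species is ¹⁴⁶Er.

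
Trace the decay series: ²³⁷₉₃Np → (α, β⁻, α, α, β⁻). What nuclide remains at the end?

Start: (A, Z) = (237, 93).
After α: (233, 91).
After β⁻: (233, 92).
After α: (229, 90).
After α: (225, 88).
After β⁻: (225, 89).
Z = 89 is actinium.

Ac-225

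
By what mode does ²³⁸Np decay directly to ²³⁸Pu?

ΔA = 238 − 238 = 0; ΔZ = 94 − 93 = +1.
A is unchanged and Z rises by 1 — a neutron has become a proton (β⁻ decay).

beta-minus decay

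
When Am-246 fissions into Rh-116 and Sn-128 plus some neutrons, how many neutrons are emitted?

2

Conserve mass number: 246 = 116 + 128 + k, so k = 246 − 244 = 2.
Check atomic number: 95 = 45 + 50 + 0 = 95. ✓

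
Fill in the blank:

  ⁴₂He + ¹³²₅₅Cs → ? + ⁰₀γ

La-136

Conserve mass number: 4 + 132 = A + 0, so A = 136.
Conserve atomic number: 2 + 55 = Z + 0, so Z = 57.
Z = 57 is lanthanum, so the species is ¹³⁶₅₇La.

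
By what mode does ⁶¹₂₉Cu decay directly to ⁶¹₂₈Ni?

beta-plus decay or electron capture

ΔA = 61 − 61 = 0; ΔZ = 28 − 29 = -1.
A is unchanged and Z drops by 1 — a proton has become a neutron (β⁺ emission or electron capture).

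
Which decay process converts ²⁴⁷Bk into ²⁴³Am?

ΔA = 243 − 247 = -4; ΔZ = 95 − 97 = -2.
A drops by 4 and Z drops by 2 — the signature of alpha emission.

alpha decay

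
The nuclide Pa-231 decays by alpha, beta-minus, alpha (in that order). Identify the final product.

Ra-223

Start: (A, Z) = (231, 91).
After α: (227, 89).
After β⁻: (227, 90).
After α: (223, 88).
Z = 88 is radium.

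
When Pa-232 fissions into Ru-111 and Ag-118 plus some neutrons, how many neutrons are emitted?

Conserve mass number: 232 = 111 + 118 + k, so k = 232 − 229 = 3.
Check atomic number: 91 = 44 + 47 + 0 = 91. ✓

3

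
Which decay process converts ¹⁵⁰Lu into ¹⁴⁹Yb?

proton emission

ΔA = 149 − 150 = -1; ΔZ = 70 − 71 = -1.
A drops by 1 and Z drops by 1 — a proton was emitted.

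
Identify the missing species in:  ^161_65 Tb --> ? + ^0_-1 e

Dy-161

Conserve mass number: 161 = A + 0, so A = 161.
Conserve atomic number: 65 = Z − 1, so Z = 66.
Z = 66 is dysprosium, so the species is ^161_66 Dy.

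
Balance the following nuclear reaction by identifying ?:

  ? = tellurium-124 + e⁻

Sb-124

Conserve mass number: A = 124 + 0, so A = 124.
Conserve atomic number: Z = 52 − 1, so Z = 51.
Z = 51 is antimony, so the species is antimony-124.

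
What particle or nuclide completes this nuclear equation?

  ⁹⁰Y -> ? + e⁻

Zr-90

Conserve mass number: 90 = A + 0, so A = 90.
Conserve atomic number: 39 = Z − 1, so Z = 40.
Z = 40 is zirconium, so the species is ⁹⁰Zr.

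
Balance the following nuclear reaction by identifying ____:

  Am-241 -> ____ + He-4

Conserve mass number: 241 = A + 4, so A = 237.
Conserve atomic number: 95 = Z + 2, so Z = 93.
Z = 93 is neptunium, so the species is Np-237.

Np-237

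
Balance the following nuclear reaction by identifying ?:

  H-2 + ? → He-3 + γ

proton

Conserve mass number: 2 + A = 3 + 0, so A = 1.
Conserve atomic number: 1 + Z = 2 + 0, so Z = 1.
A = 1 and Z = 1 is H-1 — a proton.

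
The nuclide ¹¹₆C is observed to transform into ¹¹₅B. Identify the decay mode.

ΔA = 11 − 11 = 0; ΔZ = 5 − 6 = -1.
A is unchanged and Z drops by 1 — a proton has become a neutron (β⁺ emission or electron capture).

beta-plus decay or electron capture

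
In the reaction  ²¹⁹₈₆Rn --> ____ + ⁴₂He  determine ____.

Conserve mass number: 219 = A + 4, so A = 215.
Conserve atomic number: 86 = Z + 2, so Z = 84.
Z = 84 is polonium, so the species is ²¹⁵₈₄Po.

Po-215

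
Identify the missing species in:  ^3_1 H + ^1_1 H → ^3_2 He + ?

neutron

Conserve mass number: 3 + 1 = 3 + A, so A = 1.
Conserve atomic number: 1 + 1 = 2 + Z, so Z = 0.
A = 1 and Z = 0 is ^1_0 n — a neutron.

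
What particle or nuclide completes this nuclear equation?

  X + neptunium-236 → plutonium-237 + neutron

Conserve mass number: A + 236 = 237 + 1, so A = 2.
Conserve atomic number: Z + 93 = 94 + 0, so Z = 1.
A = 2 and Z = 1 is hydrogen-2 — a deuteron.

deuteron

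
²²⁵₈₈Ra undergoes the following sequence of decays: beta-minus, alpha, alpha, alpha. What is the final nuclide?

Start: (A, Z) = (225, 88).
After β⁻: (225, 89).
After α: (221, 87).
After α: (217, 85).
After α: (213, 83).
Z = 83 is bismuth.

Bi-213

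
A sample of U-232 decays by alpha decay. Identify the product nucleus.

Th-228

Alpha decay: mass number changes by -4, atomic number by -2.
A: 232 − 4 = 228; Z: 92 − 2 = 90.
Z = 90 is thorium, so the daughter is Th-228.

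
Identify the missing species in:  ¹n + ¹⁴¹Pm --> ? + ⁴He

Conserve mass number: 1 + 141 = A + 4, so A = 138.
Conserve atomic number: 0 + 61 = Z + 2, so Z = 59.
Z = 59 is praseodymium, so the species is ¹³⁸Pr.

Pr-138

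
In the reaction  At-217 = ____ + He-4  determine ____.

Bi-213

Conserve mass number: 217 = A + 4, so A = 213.
Conserve atomic number: 85 = Z + 2, so Z = 83.
Z = 83 is bismuth, so the species is Bi-213.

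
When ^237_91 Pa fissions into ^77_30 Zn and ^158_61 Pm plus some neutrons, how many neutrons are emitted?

2

Conserve mass number: 237 = 77 + 158 + k, so k = 237 − 235 = 2.
Check atomic number: 91 = 30 + 61 + 0 = 91. ✓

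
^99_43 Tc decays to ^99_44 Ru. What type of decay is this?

beta-minus decay

ΔA = 99 − 99 = 0; ΔZ = 44 − 43 = +1.
A is unchanged and Z rises by 1 — a neutron has become a proton (β⁻ decay).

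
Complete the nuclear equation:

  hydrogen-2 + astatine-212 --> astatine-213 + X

Conserve mass number: 2 + 212 = 213 + A, so A = 1.
Conserve atomic number: 1 + 85 = 85 + Z, so Z = 1.
A = 1 and Z = 1 is hydrogen-1 — a proton.

proton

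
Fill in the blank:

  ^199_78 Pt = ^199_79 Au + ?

Conserve mass number: 199 = 199 + A, so A = 0.
Conserve atomic number: 78 = 79 + Z, so Z = -1.
A = 0 and Z = -1 is ^0_-1 e — a beta-minus particle.

beta-minus particle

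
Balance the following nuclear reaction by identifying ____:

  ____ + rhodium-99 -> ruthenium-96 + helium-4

proton

Conserve mass number: A + 99 = 96 + 4, so A = 1.
Conserve atomic number: Z + 45 = 44 + 2, so Z = 1.
A = 1 and Z = 1 is hydrogen-1 — a proton.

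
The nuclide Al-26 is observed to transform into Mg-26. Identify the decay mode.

ΔA = 26 − 26 = 0; ΔZ = 12 − 13 = -1.
A is unchanged and Z drops by 1 — a proton has become a neutron (β⁺ emission or electron capture).

beta-plus decay or electron capture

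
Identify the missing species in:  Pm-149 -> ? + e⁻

Conserve mass number: 149 = A + 0, so A = 149.
Conserve atomic number: 61 = Z − 1, so Z = 62.
Z = 62 is samarium, so the species is Sm-149.

Sm-149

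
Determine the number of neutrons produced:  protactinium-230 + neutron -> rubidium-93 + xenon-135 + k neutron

3

Conserve mass number: 231 = 93 + 135 + k, so k = 231 − 228 = 3.
Check atomic number: 91 = 37 + 54 + 0 = 91. ✓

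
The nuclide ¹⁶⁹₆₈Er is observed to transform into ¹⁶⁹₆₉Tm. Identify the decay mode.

beta-minus decay

ΔA = 169 − 169 = 0; ΔZ = 69 − 68 = +1.
A is unchanged and Z rises by 1 — a neutron has become a proton (β⁻ decay).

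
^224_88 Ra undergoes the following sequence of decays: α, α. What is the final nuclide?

Start: (A, Z) = (224, 88).
After α: (220, 86).
After α: (216, 84).
Z = 84 is polonium.

Po-216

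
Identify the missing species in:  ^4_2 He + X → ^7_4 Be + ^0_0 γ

He-3

Conserve mass number: 4 + A = 7 + 0, so A = 3.
Conserve atomic number: 2 + Z = 4 + 0, so Z = 2.
Z = 2 is helium, so the species is ^3_2 He.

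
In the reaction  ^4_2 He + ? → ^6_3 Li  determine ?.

deuteron

Conserve mass number: 4 + A = 6, so A = 2.
Conserve atomic number: 2 + Z = 3, so Z = 1.
A = 2 and Z = 1 is ^2_1 H — a deuteron.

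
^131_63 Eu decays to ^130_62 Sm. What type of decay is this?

proton emission

ΔA = 130 − 131 = -1; ΔZ = 62 − 63 = -1.
A drops by 1 and Z drops by 1 — a proton was emitted.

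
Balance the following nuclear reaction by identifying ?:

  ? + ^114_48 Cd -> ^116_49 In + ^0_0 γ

Conserve mass number: A + 114 = 116 + 0, so A = 2.
Conserve atomic number: Z + 48 = 49 + 0, so Z = 1.
A = 2 and Z = 1 is ^2_1 H — a deuteron.

deuteron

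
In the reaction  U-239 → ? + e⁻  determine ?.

Conserve mass number: 239 = A + 0, so A = 239.
Conserve atomic number: 92 = Z − 1, so Z = 93.
Z = 93 is neptunium, so the species is Np-239.

Np-239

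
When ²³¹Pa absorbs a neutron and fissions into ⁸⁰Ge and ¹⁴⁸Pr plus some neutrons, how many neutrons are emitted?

4

Conserve mass number: 232 = 80 + 148 + k, so k = 232 − 228 = 4.
Check atomic number: 91 = 32 + 59 + 0 = 91. ✓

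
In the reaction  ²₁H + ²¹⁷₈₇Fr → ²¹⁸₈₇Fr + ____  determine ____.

proton

Conserve mass number: 2 + 217 = 218 + A, so A = 1.
Conserve atomic number: 1 + 87 = 87 + Z, so Z = 1.
A = 1 and Z = 1 is ¹₁H — a proton.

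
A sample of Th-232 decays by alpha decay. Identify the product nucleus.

Alpha decay: mass number changes by -4, atomic number by -2.
A: 232 − 4 = 228; Z: 90 − 2 = 88.
Z = 88 is radium, so the daughter is Ra-228.

Ra-228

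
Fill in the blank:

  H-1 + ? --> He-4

triton

Conserve mass number: 1 + A = 4, so A = 3.
Conserve atomic number: 1 + Z = 2, so Z = 1.
A = 3 and Z = 1 is H-3 — a triton.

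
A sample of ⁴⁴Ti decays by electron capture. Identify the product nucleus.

Sc-44

Electron capture: mass number changes by +0, atomic number by -1.
A: 44 = 44; Z: 22 − 1 = 21.
Z = 21 is scandium, so the daughter is ⁴⁴Sc.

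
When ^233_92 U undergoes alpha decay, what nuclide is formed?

Th-229

Alpha decay: mass number changes by -4, atomic number by -2.
A: 233 − 4 = 229; Z: 92 − 2 = 90.
Z = 90 is thorium, so the daughter is ^229_90 Th.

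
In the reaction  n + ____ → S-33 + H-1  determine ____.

Conserve mass number: 1 + A = 33 + 1, so A = 33.
Conserve atomic number: 0 + Z = 16 + 1, so Z = 17.
Z = 17 is chlorine, so the species is Cl-33.

Cl-33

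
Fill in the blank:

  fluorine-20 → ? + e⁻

Conserve mass number: 20 = A + 0, so A = 20.
Conserve atomic number: 9 = Z − 1, so Z = 10.
Z = 10 is neon, so the species is neon-20.

Ne-20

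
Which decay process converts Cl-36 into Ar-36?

ΔA = 36 − 36 = 0; ΔZ = 18 − 17 = +1.
A is unchanged and Z rises by 1 — a neutron has become a proton (β⁻ decay).

beta-minus decay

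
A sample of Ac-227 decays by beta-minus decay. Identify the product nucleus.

Beta-minus decay: mass number changes by +0, atomic number by +1.
A: 227 = 227; Z: 89 + 1 = 90.
Z = 90 is thorium, so the daughter is Th-227.

Th-227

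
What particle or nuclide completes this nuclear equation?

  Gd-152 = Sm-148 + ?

Conserve mass number: 152 = 148 + A, so A = 4.
Conserve atomic number: 64 = 62 + Z, so Z = 2.
A = 4 and Z = 2 is He-4 — an alpha particle.

alpha particle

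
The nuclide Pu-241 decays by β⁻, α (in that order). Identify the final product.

Np-237

Start: (A, Z) = (241, 94).
After β⁻: (241, 95).
After α: (237, 93).
Z = 93 is neptunium.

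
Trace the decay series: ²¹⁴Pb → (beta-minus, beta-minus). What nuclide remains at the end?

Start: (A, Z) = (214, 82).
After β⁻: (214, 83).
After β⁻: (214, 84).
Z = 84 is polonium.

Po-214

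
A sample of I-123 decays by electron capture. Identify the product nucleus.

Electron capture: mass number changes by +0, atomic number by -1.
A: 123 = 123; Z: 53 − 1 = 52.
Z = 52 is tellurium, so the daughter is Te-123.

Te-123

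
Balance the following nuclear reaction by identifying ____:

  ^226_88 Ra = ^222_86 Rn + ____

alpha particle

Conserve mass number: 226 = 222 + A, so A = 4.
Conserve atomic number: 88 = 86 + Z, so Z = 2.
A = 4 and Z = 2 is ^4_2 He — an alpha particle.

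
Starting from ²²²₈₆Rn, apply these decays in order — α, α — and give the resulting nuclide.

Pb-214

Start: (A, Z) = (222, 86).
After α: (218, 84).
After α: (214, 82).
Z = 82 is lead.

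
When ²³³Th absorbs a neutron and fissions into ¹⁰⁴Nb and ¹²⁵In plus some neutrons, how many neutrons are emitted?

5

Conserve mass number: 234 = 104 + 125 + k, so k = 234 − 229 = 5.
Check atomic number: 90 = 41 + 49 + 0 = 90. ✓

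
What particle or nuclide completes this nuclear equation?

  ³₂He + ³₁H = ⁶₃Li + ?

Conserve mass number: 3 + 3 = 6 + A, so A = 0.
Conserve atomic number: 2 + 1 = 3 + Z, so Z = 0.
A = 0 and Z = 0 is ⁰₀γ — a gamma ray.

gamma ray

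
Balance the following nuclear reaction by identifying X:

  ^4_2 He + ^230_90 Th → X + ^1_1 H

Pa-233

Conserve mass number: 4 + 230 = A + 1, so A = 233.
Conserve atomic number: 2 + 90 = Z + 1, so Z = 91.
Z = 91 is protactinium, so the species is ^233_91 Pa.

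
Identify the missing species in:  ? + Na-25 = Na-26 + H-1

Conserve mass number: A + 25 = 26 + 1, so A = 2.
Conserve atomic number: Z + 11 = 11 + 1, so Z = 1.
A = 2 and Z = 1 is H-2 — a deuteron.

deuteron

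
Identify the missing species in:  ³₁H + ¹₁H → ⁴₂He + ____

gamma ray

Conserve mass number: 3 + 1 = 4 + A, so A = 0.
Conserve atomic number: 1 + 1 = 2 + Z, so Z = 0.
A = 0 and Z = 0 is ⁰₀γ — a gamma ray.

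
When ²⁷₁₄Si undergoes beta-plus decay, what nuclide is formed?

Beta-plus decay: mass number changes by +0, atomic number by -1.
A: 27 = 27; Z: 14 − 1 = 13.
Z = 13 is aluminium, so the daughter is ²⁷₁₃Al.

Al-27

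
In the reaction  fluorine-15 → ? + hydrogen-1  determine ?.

O-14

Conserve mass number: 15 = A + 1, so A = 14.
Conserve atomic number: 9 = Z + 1, so Z = 8.
Z = 8 is oxygen, so the species is oxygen-14.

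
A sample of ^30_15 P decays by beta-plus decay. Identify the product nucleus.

Si-30

Beta-plus decay: mass number changes by +0, atomic number by -1.
A: 30 = 30; Z: 15 − 1 = 14.
Z = 14 is silicon, so the daughter is ^30_14 Si.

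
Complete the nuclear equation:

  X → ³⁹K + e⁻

Ar-39

Conserve mass number: A = 39 + 0, so A = 39.
Conserve atomic number: Z = 19 − 1, so Z = 18.
Z = 18 is argon, so the species is ³⁹Ar.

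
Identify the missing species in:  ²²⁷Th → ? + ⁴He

Conserve mass number: 227 = A + 4, so A = 223.
Conserve atomic number: 90 = Z + 2, so Z = 88.
Z = 88 is radium, so the species is ²²³Ra.

Ra-223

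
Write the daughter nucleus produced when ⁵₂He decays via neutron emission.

He-4

Neutron emission: mass number changes by -1, atomic number by +0.
A: 5 − 1 = 4; Z: 2 = 2.
Z = 2 is helium, so the daughter is ⁴₂He.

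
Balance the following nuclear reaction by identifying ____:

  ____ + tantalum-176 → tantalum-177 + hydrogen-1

Conserve mass number: A + 176 = 177 + 1, so A = 2.
Conserve atomic number: Z + 73 = 73 + 1, so Z = 1.
A = 2 and Z = 1 is hydrogen-2 — a deuteron.

deuteron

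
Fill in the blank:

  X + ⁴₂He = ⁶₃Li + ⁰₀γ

deuteron

Conserve mass number: A + 4 = 6 + 0, so A = 2.
Conserve atomic number: Z + 2 = 3 + 0, so Z = 1.
A = 2 and Z = 1 is ²₁H — a deuteron.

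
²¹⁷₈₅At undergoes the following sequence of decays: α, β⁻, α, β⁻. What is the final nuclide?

Start: (A, Z) = (217, 85).
After α: (213, 83).
After β⁻: (213, 84).
After α: (209, 82).
After β⁻: (209, 83).
Z = 83 is bismuth.

Bi-209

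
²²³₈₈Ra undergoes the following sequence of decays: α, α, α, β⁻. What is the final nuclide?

Bi-211

Start: (A, Z) = (223, 88).
After α: (219, 86).
After α: (215, 84).
After α: (211, 82).
After β⁻: (211, 83).
Z = 83 is bismuth.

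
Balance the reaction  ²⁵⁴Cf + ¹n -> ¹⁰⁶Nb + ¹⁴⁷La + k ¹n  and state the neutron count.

Conserve mass number: 255 = 106 + 147 + k, so k = 255 − 253 = 2.
Check atomic number: 98 = 41 + 57 + 0 = 98. ✓

2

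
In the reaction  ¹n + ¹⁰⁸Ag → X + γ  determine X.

Ag-109

Conserve mass number: 1 + 108 = A + 0, so A = 109.
Conserve atomic number: 0 + 47 = Z + 0, so Z = 47.
Z = 47 is silver, so the species is ¹⁰⁹Ag.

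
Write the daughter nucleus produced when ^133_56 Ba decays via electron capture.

Electron capture: mass number changes by +0, atomic number by -1.
A: 133 = 133; Z: 56 − 1 = 55.
Z = 55 is caesium, so the daughter is ^133_55 Cs.

Cs-133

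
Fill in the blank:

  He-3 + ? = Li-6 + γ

triton

Conserve mass number: 3 + A = 6 + 0, so A = 3.
Conserve atomic number: 2 + Z = 3 + 0, so Z = 1.
A = 3 and Z = 1 is H-3 — a triton.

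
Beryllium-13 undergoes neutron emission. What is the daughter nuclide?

Neutron emission: mass number changes by -1, atomic number by +0.
A: 13 − 1 = 12; Z: 4 = 4.
Z = 4 is beryllium, so the daughter is beryllium-12.

Be-12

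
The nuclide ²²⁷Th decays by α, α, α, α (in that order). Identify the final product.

Pb-211

Start: (A, Z) = (227, 90).
After α: (223, 88).
After α: (219, 86).
After α: (215, 84).
After α: (211, 82).
Z = 82 is lead.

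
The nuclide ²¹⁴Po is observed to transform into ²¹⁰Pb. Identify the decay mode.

alpha decay

ΔA = 210 − 214 = -4; ΔZ = 82 − 84 = -2.
A drops by 4 and Z drops by 2 — the signature of alpha emission.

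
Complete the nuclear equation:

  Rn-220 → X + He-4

Po-216

Conserve mass number: 220 = A + 4, so A = 216.
Conserve atomic number: 86 = Z + 2, so Z = 84.
Z = 84 is polonium, so the species is Po-216.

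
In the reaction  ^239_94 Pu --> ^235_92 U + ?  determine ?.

alpha particle

Conserve mass number: 239 = 235 + A, so A = 4.
Conserve atomic number: 94 = 92 + Z, so Z = 2.
A = 4 and Z = 2 is ^4_2 He — an alpha particle.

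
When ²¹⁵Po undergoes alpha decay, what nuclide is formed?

Alpha decay: mass number changes by -4, atomic number by -2.
A: 215 − 4 = 211; Z: 84 − 2 = 82.
Z = 82 is lead, so the daughter is ²¹¹Pb.

Pb-211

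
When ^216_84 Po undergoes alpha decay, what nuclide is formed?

Pb-212

Alpha decay: mass number changes by -4, atomic number by -2.
A: 216 − 4 = 212; Z: 84 − 2 = 82.
Z = 82 is lead, so the daughter is ^212_82 Pb.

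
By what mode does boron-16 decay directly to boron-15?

ΔA = 15 − 16 = -1; ΔZ = 5 − 5 = +0.
A drops by 1 with Z unchanged — a neutron was emitted.

neutron emission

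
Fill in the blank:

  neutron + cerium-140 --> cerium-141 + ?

gamma ray

Conserve mass number: 1 + 140 = 141 + A, so A = 0.
Conserve atomic number: 0 + 58 = 58 + Z, so Z = 0.
A = 0 and Z = 0 is γ — a gamma ray.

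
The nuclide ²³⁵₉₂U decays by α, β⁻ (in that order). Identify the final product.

Pa-231

Start: (A, Z) = (235, 92).
After α: (231, 90).
After β⁻: (231, 91).
Z = 91 is protactinium.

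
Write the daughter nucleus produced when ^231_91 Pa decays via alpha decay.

Ac-227

Alpha decay: mass number changes by -4, atomic number by -2.
A: 231 − 4 = 227; Z: 91 − 2 = 89.
Z = 89 is actinium, so the daughter is ^227_89 Ac.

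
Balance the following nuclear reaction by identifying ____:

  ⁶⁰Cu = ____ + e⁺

Ni-60

Conserve mass number: 60 = A + 0, so A = 60.
Conserve atomic number: 29 = Z + 1, so Z = 28.
Z = 28 is nickel, so the species is ⁶⁰Ni.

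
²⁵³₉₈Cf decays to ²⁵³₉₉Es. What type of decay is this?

beta-minus decay

ΔA = 253 − 253 = 0; ΔZ = 99 − 98 = +1.
A is unchanged and Z rises by 1 — a neutron has become a proton (β⁻ decay).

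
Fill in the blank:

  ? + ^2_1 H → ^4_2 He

Conserve mass number: A + 2 = 4, so A = 2.
Conserve atomic number: Z + 1 = 2, so Z = 1.
A = 2 and Z = 1 is ^2_1 H — a deuteron.

deuteron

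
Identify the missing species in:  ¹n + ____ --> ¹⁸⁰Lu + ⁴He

Ta-183

Conserve mass number: 1 + A = 180 + 4, so A = 183.
Conserve atomic number: 0 + Z = 71 + 2, so Z = 73.
Z = 73 is tantalum, so the species is ¹⁸³Ta.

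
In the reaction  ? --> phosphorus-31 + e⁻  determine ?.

Si-31

Conserve mass number: A = 31 + 0, so A = 31.
Conserve atomic number: Z = 15 − 1, so Z = 14.
Z = 14 is silicon, so the species is silicon-31.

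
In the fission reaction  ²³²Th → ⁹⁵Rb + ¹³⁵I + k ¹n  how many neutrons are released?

Conserve mass number: 232 = 95 + 135 + k, so k = 232 − 230 = 2.
Check atomic number: 90 = 37 + 53 + 0 = 90. ✓

2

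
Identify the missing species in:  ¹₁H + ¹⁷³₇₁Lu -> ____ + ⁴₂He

Yb-170

Conserve mass number: 1 + 173 = A + 4, so A = 170.
Conserve atomic number: 1 + 71 = Z + 2, so Z = 70.
Z = 70 is ytterbium, so the species is ¹⁷⁰₇₀Yb.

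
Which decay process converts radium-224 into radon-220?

alpha decay

ΔA = 220 − 224 = -4; ΔZ = 86 − 88 = -2.
A drops by 4 and Z drops by 2 — the signature of alpha emission.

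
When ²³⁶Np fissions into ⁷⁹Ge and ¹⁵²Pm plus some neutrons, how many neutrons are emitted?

5

Conserve mass number: 236 = 79 + 152 + k, so k = 236 − 231 = 5.
Check atomic number: 93 = 32 + 61 + 0 = 93. ✓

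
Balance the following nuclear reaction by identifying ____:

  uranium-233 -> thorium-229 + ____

alpha particle

Conserve mass number: 233 = 229 + A, so A = 4.
Conserve atomic number: 92 = 90 + Z, so Z = 2.
A = 4 and Z = 2 is helium-4 — an alpha particle.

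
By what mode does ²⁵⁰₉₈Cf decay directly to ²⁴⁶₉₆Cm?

ΔA = 246 − 250 = -4; ΔZ = 96 − 98 = -2.
A drops by 4 and Z drops by 2 — the signature of alpha emission.

alpha decay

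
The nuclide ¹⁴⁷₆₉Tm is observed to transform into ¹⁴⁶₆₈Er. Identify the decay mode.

ΔA = 146 − 147 = -1; ΔZ = 68 − 69 = -1.
A drops by 1 and Z drops by 1 — a proton was emitted.

proton emission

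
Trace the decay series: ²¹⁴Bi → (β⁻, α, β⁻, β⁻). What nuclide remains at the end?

Start: (A, Z) = (214, 83).
After β⁻: (214, 84).
After α: (210, 82).
After β⁻: (210, 83).
After β⁻: (210, 84).
Z = 84 is polonium.

Po-210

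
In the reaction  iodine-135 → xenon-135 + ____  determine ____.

Conserve mass number: 135 = 135 + A, so A = 0.
Conserve atomic number: 53 = 54 + Z, so Z = -1.
A = 0 and Z = -1 is e⁻ — a beta-minus particle.

beta-minus particle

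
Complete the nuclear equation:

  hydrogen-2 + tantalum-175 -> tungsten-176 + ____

neutron

Conserve mass number: 2 + 175 = 176 + A, so A = 1.
Conserve atomic number: 1 + 73 = 74 + Z, so Z = 0.
A = 1 and Z = 0 is neutron — a neutron.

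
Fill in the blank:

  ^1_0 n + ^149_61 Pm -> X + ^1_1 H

Nd-149

Conserve mass number: 1 + 149 = A + 1, so A = 149.
Conserve atomic number: 0 + 61 = Z + 1, so Z = 60.
Z = 60 is neodymium, so the species is ^149_60 Nd.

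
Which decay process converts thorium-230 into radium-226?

ΔA = 226 − 230 = -4; ΔZ = 88 − 90 = -2.
A drops by 4 and Z drops by 2 — the signature of alpha emission.

alpha decay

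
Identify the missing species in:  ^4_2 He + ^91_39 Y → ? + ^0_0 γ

Nb-95

Conserve mass number: 4 + 91 = A + 0, so A = 95.
Conserve atomic number: 2 + 39 = Z + 0, so Z = 41.
Z = 41 is niobium, so the species is ^95_41 Nb.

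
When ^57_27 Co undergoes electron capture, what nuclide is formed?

Fe-57

Electron capture: mass number changes by +0, atomic number by -1.
A: 57 = 57; Z: 27 − 1 = 26.
Z = 26 is iron, so the daughter is ^57_26 Fe.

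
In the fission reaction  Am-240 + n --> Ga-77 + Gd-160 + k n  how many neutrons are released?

4

Conserve mass number: 241 = 77 + 160 + k, so k = 241 − 237 = 4.
Check atomic number: 95 = 31 + 64 + 0 = 95. ✓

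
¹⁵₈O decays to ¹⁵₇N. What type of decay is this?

ΔA = 15 − 15 = 0; ΔZ = 7 − 8 = -1.
A is unchanged and Z drops by 1 — a proton has become a neutron (β⁺ emission or electron capture).

beta-plus decay or electron capture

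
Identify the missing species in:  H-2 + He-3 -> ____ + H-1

Conserve mass number: 2 + 3 = A + 1, so A = 4.
Conserve atomic number: 1 + 2 = Z + 1, so Z = 2.
A = 4 and Z = 2 is He-4 — an alpha particle.

He-4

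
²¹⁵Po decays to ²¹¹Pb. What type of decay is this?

ΔA = 211 − 215 = -4; ΔZ = 82 − 84 = -2.
A drops by 4 and Z drops by 2 — the signature of alpha emission.

alpha decay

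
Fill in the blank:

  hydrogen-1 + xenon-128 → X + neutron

Conserve mass number: 1 + 128 = A + 1, so A = 128.
Conserve atomic number: 1 + 54 = Z + 0, so Z = 55.
Z = 55 is caesium, so the species is caesium-128.

Cs-128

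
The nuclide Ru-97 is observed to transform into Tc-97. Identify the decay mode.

beta-plus decay or electron capture

ΔA = 97 − 97 = 0; ΔZ = 43 − 44 = -1.
A is unchanged and Z drops by 1 — a proton has become a neutron (β⁺ emission or electron capture).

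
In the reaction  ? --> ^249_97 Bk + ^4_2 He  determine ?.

Es-253

Conserve mass number: A = 249 + 4, so A = 253.
Conserve atomic number: Z = 97 + 2, so Z = 99.
Z = 99 is einsteinium, so the species is ^253_99 Es.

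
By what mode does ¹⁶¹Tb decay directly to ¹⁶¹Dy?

beta-minus decay

ΔA = 161 − 161 = 0; ΔZ = 66 − 65 = +1.
A is unchanged and Z rises by 1 — a neutron has become a proton (β⁻ decay).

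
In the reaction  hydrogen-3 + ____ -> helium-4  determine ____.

proton

Conserve mass number: 3 + A = 4, so A = 1.
Conserve atomic number: 1 + Z = 2, so Z = 1.
A = 1 and Z = 1 is hydrogen-1 — a proton.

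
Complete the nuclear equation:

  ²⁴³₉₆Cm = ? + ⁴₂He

Pu-239

Conserve mass number: 243 = A + 4, so A = 239.
Conserve atomic number: 96 = Z + 2, so Z = 94.
Z = 94 is plutonium, so the species is ²³⁹₉₄Pu.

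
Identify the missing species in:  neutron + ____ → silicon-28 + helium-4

S-31

Conserve mass number: 1 + A = 28 + 4, so A = 31.
Conserve atomic number: 0 + Z = 14 + 2, so Z = 16.
Z = 16 is sulfur, so the species is sulfur-31.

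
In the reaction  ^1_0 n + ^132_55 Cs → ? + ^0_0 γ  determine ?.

Conserve mass number: 1 + 132 = A + 0, so A = 133.
Conserve atomic number: 0 + 55 = Z + 0, so Z = 55.
Z = 55 is caesium, so the species is ^133_55 Cs.

Cs-133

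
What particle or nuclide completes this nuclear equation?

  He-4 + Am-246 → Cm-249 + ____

proton

Conserve mass number: 4 + 246 = 249 + A, so A = 1.
Conserve atomic number: 2 + 95 = 96 + Z, so Z = 1.
A = 1 and Z = 1 is H-1 — a proton.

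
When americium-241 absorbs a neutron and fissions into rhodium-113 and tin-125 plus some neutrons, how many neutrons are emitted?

4

Conserve mass number: 242 = 113 + 125 + k, so k = 242 − 238 = 4.
Check atomic number: 95 = 45 + 50 + 0 = 95. ✓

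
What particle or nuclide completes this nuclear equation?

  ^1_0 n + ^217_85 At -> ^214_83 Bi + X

alpha particle

Conserve mass number: 1 + 217 = 214 + A, so A = 4.
Conserve atomic number: 0 + 85 = 83 + Z, so Z = 2.
A = 4 and Z = 2 is ^4_2 He — an alpha particle.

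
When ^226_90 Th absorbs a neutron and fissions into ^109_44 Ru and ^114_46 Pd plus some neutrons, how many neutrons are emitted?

4

Conserve mass number: 227 = 109 + 114 + k, so k = 227 − 223 = 4.
Check atomic number: 90 = 44 + 46 + 0 = 90. ✓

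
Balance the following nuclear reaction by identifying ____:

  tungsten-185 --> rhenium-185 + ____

beta-minus particle

Conserve mass number: 185 = 185 + A, so A = 0.
Conserve atomic number: 74 = 75 + Z, so Z = -1.
A = 0 and Z = -1 is e⁻ — a beta-minus particle.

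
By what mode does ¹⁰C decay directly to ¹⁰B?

ΔA = 10 − 10 = 0; ΔZ = 5 − 6 = -1.
A is unchanged and Z drops by 1 — a proton has become a neutron (β⁺ emission or electron capture).

beta-plus decay or electron capture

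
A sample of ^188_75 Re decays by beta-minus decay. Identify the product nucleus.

Os-188

Beta-minus decay: mass number changes by +0, atomic number by +1.
A: 188 = 188; Z: 75 + 1 = 76.
Z = 76 is osmium, so the daughter is ^188_76 Os.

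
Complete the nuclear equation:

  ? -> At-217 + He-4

Conserve mass number: A = 217 + 4, so A = 221.
Conserve atomic number: Z = 85 + 2, so Z = 87.
Z = 87 is francium, so the species is Fr-221.

Fr-221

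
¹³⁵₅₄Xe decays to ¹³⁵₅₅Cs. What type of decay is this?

beta-minus decay

ΔA = 135 − 135 = 0; ΔZ = 55 − 54 = +1.
A is unchanged and Z rises by 1 — a neutron has become a proton (β⁻ decay).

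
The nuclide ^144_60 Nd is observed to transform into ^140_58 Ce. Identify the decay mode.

ΔA = 140 − 144 = -4; ΔZ = 58 − 60 = -2.
A drops by 4 and Z drops by 2 — the signature of alpha emission.

alpha decay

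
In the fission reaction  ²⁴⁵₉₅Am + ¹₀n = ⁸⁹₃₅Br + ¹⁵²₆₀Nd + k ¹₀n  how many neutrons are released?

Conserve mass number: 246 = 89 + 152 + k, so k = 246 − 241 = 5.
Check atomic number: 95 = 35 + 60 + 0 = 95. ✓

5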